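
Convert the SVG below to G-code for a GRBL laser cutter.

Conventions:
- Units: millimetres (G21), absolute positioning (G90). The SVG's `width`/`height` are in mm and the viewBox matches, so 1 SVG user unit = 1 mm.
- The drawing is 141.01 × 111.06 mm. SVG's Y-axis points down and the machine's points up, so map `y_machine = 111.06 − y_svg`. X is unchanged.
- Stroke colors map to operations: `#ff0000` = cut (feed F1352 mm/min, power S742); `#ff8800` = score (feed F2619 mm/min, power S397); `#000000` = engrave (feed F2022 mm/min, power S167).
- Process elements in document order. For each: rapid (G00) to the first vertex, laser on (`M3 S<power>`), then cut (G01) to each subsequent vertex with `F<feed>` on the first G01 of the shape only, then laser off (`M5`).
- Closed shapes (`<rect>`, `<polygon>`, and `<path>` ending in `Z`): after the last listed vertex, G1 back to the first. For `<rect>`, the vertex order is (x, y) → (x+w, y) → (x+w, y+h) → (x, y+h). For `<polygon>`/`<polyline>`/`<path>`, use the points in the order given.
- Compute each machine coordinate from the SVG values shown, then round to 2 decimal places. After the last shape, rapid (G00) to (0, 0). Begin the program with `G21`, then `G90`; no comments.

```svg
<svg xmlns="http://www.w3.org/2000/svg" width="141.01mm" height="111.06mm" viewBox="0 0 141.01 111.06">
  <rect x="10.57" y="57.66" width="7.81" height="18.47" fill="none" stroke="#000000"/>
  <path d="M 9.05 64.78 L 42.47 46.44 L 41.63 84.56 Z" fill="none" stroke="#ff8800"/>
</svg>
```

G21
G90
G00 X10.57 Y53.40
M3 S167
G01 X18.38 Y53.40 F2022
G01 X18.38 Y34.93
G01 X10.57 Y34.93
G01 X10.57 Y53.40
M5
G00 X9.05 Y46.28
M3 S397
G01 X42.47 Y64.62 F2619
G01 X41.63 Y26.50
G01 X9.05 Y46.28
M5
G00 X0.00 Y0.00

1 u = 1 mm; y_m = 111.06 − y.

[1] `<rect>` rectangle, #000000→engrave S167 F2022: (10.57,53.40) → (18.38,53.40) → (18.38,34.93) → (10.57,34.93) → (10.57,53.40) (closed)

[2] `<path>` regular polygon, #ff8800→score S397 F2619: (9.05,46.28) → (42.47,64.62) → (41.63,26.50) → (9.05,46.28) (closed)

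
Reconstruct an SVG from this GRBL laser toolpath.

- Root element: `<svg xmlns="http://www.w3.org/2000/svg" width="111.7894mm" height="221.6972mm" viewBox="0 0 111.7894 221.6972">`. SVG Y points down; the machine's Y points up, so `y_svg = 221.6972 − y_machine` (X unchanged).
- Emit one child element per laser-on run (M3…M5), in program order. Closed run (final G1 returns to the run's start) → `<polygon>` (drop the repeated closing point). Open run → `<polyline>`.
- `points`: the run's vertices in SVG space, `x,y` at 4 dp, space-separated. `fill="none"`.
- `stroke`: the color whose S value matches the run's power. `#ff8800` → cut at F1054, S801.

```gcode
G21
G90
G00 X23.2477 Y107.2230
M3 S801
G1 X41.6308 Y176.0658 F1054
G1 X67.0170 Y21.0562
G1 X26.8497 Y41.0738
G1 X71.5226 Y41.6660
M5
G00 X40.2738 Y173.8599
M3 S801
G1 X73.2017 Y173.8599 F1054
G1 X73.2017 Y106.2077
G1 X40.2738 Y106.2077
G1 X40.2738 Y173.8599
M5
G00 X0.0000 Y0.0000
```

Each laser-on run becomes one SVG element. Flip Y back into SVG space with y_svg = 221.6972 − y_machine. Every run uses S801, so all elements get stroke `#ff8800` (cut).

Run 1: The run is open, so emit a `<polyline>` with points (Y-flipped): 23.2477,114.4742 41.6308,45.6314 67.0170,200.6410 26.8497,180.6234 71.5226,180.0312.

Run 2: The run returns to its start, so emit a `<polygon>` with points (Y-flipped): 40.2738,47.8373 73.2017,47.8373 73.2017,115.4895 40.2738,115.4895.

<svg xmlns="http://www.w3.org/2000/svg" width="111.7894mm" height="221.6972mm" viewBox="0 0 111.7894 221.6972">
  <polyline points="23.2477,114.4742 41.6308,45.6314 67.0170,200.6410 26.8497,180.6234 71.5226,180.0312" fill="none" stroke="#ff8800"/>
  <polygon points="40.2738,47.8373 73.2017,47.8373 73.2017,115.4895 40.2738,115.4895" fill="none" stroke="#ff8800"/>
</svg>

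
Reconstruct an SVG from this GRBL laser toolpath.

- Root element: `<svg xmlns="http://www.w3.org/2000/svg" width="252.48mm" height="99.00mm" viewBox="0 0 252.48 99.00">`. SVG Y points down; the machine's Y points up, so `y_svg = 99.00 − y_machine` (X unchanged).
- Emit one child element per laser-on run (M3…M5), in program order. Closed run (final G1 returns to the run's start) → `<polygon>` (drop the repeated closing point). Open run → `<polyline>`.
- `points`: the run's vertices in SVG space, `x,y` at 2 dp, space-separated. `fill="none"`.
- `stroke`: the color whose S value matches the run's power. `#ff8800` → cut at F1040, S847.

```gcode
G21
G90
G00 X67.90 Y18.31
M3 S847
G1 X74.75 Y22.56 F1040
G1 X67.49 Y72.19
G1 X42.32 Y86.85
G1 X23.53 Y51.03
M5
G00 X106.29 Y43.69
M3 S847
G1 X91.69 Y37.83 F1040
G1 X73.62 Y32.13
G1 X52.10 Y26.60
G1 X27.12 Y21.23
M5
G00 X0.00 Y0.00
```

Each laser-on run becomes one SVG element. Flip Y back into SVG space with y_svg = 99.00 − y_machine. Every run uses S847, so all elements get stroke `#ff8800` (cut).

Run 1: The run is open, so emit a `<polyline>` with points (Y-flipped): 67.90,80.69 74.75,76.44 67.49,26.81 42.32,12.15 23.53,47.97.

Run 2: The run is open, so emit a `<polyline>` with points (Y-flipped): 106.29,55.31 91.69,61.17 73.62,66.87 52.10,72.40 27.12,77.77.

<svg xmlns="http://www.w3.org/2000/svg" width="252.48mm" height="99.00mm" viewBox="0 0 252.48 99.00">
  <polyline points="67.90,80.69 74.75,76.44 67.49,26.81 42.32,12.15 23.53,47.97" fill="none" stroke="#ff8800"/>
  <polyline points="106.29,55.31 91.69,61.17 73.62,66.87 52.10,72.40 27.12,77.77" fill="none" stroke="#ff8800"/>
</svg>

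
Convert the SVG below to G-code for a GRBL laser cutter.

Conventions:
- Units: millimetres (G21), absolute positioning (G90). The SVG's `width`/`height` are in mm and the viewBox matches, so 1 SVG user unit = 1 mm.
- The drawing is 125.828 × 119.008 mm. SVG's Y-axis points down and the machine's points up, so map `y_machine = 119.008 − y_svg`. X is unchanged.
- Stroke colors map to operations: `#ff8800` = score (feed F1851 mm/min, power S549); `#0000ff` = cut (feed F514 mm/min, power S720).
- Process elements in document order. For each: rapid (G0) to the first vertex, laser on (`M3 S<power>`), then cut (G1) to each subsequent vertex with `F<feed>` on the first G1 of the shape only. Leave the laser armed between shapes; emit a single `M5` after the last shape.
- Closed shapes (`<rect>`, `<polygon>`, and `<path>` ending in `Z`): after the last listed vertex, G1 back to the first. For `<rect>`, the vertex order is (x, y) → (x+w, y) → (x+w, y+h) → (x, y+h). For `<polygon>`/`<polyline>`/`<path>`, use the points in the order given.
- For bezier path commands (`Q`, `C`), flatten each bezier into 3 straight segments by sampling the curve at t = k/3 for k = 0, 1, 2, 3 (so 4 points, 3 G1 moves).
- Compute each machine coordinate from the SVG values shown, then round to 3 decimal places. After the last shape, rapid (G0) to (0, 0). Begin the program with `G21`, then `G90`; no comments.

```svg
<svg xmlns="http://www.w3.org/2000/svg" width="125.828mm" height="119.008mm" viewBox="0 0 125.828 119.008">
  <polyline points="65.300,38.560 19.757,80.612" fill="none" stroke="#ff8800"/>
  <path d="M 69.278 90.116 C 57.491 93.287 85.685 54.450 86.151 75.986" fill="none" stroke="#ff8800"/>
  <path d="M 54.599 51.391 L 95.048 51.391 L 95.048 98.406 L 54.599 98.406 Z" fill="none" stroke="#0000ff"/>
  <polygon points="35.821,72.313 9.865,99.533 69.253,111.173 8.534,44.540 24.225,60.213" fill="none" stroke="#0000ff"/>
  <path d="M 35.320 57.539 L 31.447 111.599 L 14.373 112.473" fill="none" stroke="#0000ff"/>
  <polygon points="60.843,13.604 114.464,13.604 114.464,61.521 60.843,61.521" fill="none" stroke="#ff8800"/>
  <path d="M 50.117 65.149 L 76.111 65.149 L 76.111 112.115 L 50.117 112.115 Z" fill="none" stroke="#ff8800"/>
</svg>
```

Since the viewBox matches the mm dimensions, user units are millimetres directly. The only transform is the Y-flip y_m = 119.008 − y_svg.

Shape 1 is a line segment drawn with `<polyline>`. Its stroke #ff8800 means score at S549, F1851. After flipping Y the toolpath is (65.300,80.448) → (19.757,38.396).

Shape 2 is a cubic bezier drawn with `<path>`. Its stroke #ff8800 means score at S549, F1851. After flipping Y the toolpath is (69.278,28.892) → (68.310,35.932) → (78.950,48.226) → (86.151,43.022).

Shape 3 is a rectangle drawn with `<path>`. Its stroke #0000ff means cut at S720, F514. After flipping Y the toolpath is (54.599,67.617) → (95.048,67.617) → (95.048,20.602) → (54.599,20.602) → (54.599,67.617), returning to the start.

Shape 4 is a closed polygon drawn with `<polygon>`. Its stroke #0000ff means cut at S720, F514. After flipping Y the toolpath is (35.821,46.695) → (9.865,19.475) → (69.253,7.835) → (8.534,74.468) → (24.225,58.795) → (35.821,46.695), returning to the start.

Shape 5 is a open polyline drawn with `<path>`. Its stroke #0000ff means cut at S720, F514. After flipping Y the toolpath is (35.320,61.469) → (31.447,7.409) → (14.373,6.535).

Shape 6 is a rectangle drawn with `<polygon>`. Its stroke #ff8800 means score at S549, F1851. After flipping Y the toolpath is (60.843,105.404) → (114.464,105.404) → (114.464,57.487) → (60.843,57.487) → (60.843,105.404), returning to the start.

Shape 7 is a rectangle drawn with `<path>`. Its stroke #ff8800 means score at S549, F1851. After flipping Y the toolpath is (50.117,53.859) → (76.111,53.859) → (76.111,6.893) → (50.117,6.893) → (50.117,53.859), returning to the start.

G21
G90
G0 X65.300 Y80.448
M3 S549
G1 X19.757 Y38.396 F1851
G0 X69.278 Y28.892
M3 S549
G1 X68.310 Y35.932 F1851
G1 X78.950 Y48.226
G1 X86.151 Y43.022
G0 X54.599 Y67.617
M3 S720
G1 X95.048 Y67.617 F514
G1 X95.048 Y20.602
G1 X54.599 Y20.602
G1 X54.599 Y67.617
G0 X35.821 Y46.695
M3 S720
G1 X9.865 Y19.475 F514
G1 X69.253 Y7.835
G1 X8.534 Y74.468
G1 X24.225 Y58.795
G1 X35.821 Y46.695
G0 X35.320 Y61.469
M3 S720
G1 X31.447 Y7.409 F514
G1 X14.373 Y6.535
G0 X60.843 Y105.404
M3 S549
G1 X114.464 Y105.404 F1851
G1 X114.464 Y57.487
G1 X60.843 Y57.487
G1 X60.843 Y105.404
G0 X50.117 Y53.859
M3 S549
G1 X76.111 Y53.859 F1851
G1 X76.111 Y6.893
G1 X50.117 Y6.893
G1 X50.117 Y53.859
M5
G0 X0.000 Y0.000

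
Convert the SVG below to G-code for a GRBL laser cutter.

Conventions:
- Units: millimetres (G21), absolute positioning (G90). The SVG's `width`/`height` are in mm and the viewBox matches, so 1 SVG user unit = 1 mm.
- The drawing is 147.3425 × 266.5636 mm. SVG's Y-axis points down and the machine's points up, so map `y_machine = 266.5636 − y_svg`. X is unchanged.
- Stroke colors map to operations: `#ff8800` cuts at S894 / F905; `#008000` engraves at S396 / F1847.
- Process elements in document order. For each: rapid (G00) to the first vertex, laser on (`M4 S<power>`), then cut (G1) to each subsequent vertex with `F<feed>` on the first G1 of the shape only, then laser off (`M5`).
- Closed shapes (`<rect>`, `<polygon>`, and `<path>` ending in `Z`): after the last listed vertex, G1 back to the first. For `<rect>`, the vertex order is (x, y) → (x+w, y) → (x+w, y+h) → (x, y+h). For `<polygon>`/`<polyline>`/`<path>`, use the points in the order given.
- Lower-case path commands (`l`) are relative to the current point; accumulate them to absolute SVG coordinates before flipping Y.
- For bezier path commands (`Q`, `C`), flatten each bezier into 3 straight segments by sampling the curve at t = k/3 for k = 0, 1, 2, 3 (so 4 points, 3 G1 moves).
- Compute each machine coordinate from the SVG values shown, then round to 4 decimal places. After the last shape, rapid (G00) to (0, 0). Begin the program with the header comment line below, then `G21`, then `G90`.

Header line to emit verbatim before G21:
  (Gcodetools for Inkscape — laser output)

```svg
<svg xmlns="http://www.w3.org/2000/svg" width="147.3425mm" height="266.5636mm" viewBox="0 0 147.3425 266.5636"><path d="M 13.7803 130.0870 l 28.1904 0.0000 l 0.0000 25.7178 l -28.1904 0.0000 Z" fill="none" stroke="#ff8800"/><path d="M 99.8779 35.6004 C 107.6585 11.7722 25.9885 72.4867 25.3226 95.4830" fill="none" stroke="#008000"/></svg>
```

viewBox `0 0 147.3425 266.5636` with mm width/height → 1 unit = 1 mm. Flip: y_m = 266.5636 − y_svg.

**Shape 1** — `<path>` rectangle, stroke `#ff8800` → cut (S894, F905). Machine vertices: (13.7803,136.4766) → (41.9707,136.4766) → (41.9707,110.7588) → (13.7803,110.7588) → (13.7803,136.4766). Closed: final G1 returns to the first vertex.

**Shape 2** — `<path>` cubic bezier, stroke `#008000` → engrave (S396, F1847). Control points (SVG): P0=(99.8779,35.6004), P1=(107.6585,11.7722), P2=(25.9885,72.4867), P3=(25.3226,95.4830); sampled at t=k/3. Machine vertices: (99.8779,230.9632) → (84.1548,231.1387) → (46.6767,202.1215) → (25.3226,171.0806). Open path.

(Gcodetools for Inkscape — laser output)
G21
G90
G00 X13.7803 Y136.4766
M4 S894
G1 X41.9707 Y136.4766 F905
G1 X41.9707 Y110.7588
G1 X13.7803 Y110.7588
G1 X13.7803 Y136.4766
M5
G00 X99.8779 Y230.9632
M4 S396
G1 X84.1548 Y231.1387 F1847
G1 X46.6767 Y202.1215
G1 X25.3226 Y171.0806
M5
G00 X0.0000 Y0.0000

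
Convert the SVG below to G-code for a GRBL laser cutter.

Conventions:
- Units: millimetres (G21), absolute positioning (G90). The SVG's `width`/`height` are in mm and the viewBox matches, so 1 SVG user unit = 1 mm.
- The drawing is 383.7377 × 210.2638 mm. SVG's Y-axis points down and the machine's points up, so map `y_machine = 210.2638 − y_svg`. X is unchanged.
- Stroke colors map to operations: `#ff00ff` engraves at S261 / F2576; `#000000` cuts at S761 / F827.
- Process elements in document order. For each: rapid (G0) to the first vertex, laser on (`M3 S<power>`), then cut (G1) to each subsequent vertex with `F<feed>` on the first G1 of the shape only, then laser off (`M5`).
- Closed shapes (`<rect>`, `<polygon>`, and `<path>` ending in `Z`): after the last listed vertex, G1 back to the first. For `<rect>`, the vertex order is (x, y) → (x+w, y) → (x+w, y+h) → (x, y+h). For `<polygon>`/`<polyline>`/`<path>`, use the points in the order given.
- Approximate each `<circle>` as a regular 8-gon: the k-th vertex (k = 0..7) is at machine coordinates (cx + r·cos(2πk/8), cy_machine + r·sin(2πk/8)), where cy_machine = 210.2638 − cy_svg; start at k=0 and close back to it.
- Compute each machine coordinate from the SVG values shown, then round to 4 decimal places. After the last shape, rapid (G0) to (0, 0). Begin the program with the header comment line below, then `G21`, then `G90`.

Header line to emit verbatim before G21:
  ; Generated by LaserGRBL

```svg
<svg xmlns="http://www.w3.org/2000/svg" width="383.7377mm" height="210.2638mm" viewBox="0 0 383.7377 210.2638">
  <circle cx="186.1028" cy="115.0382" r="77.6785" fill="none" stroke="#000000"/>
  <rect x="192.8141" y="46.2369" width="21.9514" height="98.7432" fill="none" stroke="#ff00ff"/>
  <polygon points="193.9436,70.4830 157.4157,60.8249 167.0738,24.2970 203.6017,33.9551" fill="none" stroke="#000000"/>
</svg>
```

; Generated by LaserGRBL
G21
G90
G0 X263.7813 Y95.2256
M3 S761
G1 X241.0298 Y150.1526 F827
G1 X186.1028 Y172.9041
G1 X131.1758 Y150.1526
G1 X108.4243 Y95.2256
G1 X131.1758 Y40.2986
G1 X186.1028 Y17.5471
G1 X241.0298 Y40.2986
G1 X263.7813 Y95.2256
M5
G0 X192.8141 Y164.0269
M3 S261
G1 X214.7655 Y164.0269 F2576
G1 X214.7655 Y65.2837
G1 X192.8141 Y65.2837
G1 X192.8141 Y164.0269
M5
G0 X193.9436 Y139.7808
M3 S761
G1 X157.4157 Y149.4389 F827
G1 X167.0738 Y185.9668
G1 X203.6017 Y176.3087
G1 X193.9436 Y139.7808
M5
G0 X0.0000 Y0.0000

Since the viewBox matches the mm dimensions, user units are millimetres directly. The only transform is the Y-flip y_m = 210.2638 − y_svg.

Shape 1 is a circle drawn with `<circle>`. Its stroke #000000 means cut at S761, F827. After flipping Y the toolpath is (263.7813,95.2256) → (241.0298,150.1526) → (186.1028,172.9041) → (131.1758,150.1526) → (108.4243,95.2256) → (131.1758,40.2986) → (186.1028,17.5471) → (241.0298,40.2986) → (263.7813,95.2256), returning to the start.

Shape 2 is a rectangle drawn with `<rect>`. Its stroke #ff00ff means engrave at S261, F2576. After flipping Y the toolpath is (192.8141,164.0269) → (214.7655,164.0269) → (214.7655,65.2837) → (192.8141,65.2837) → (192.8141,164.0269), returning to the start.

Shape 3 is a regular polygon drawn with `<polygon>`. Its stroke #000000 means cut at S761, F827. After flipping Y the toolpath is (193.9436,139.7808) → (157.4157,149.4389) → (167.0738,185.9668) → (203.6017,176.3087) → (193.9436,139.7808), returning to the start.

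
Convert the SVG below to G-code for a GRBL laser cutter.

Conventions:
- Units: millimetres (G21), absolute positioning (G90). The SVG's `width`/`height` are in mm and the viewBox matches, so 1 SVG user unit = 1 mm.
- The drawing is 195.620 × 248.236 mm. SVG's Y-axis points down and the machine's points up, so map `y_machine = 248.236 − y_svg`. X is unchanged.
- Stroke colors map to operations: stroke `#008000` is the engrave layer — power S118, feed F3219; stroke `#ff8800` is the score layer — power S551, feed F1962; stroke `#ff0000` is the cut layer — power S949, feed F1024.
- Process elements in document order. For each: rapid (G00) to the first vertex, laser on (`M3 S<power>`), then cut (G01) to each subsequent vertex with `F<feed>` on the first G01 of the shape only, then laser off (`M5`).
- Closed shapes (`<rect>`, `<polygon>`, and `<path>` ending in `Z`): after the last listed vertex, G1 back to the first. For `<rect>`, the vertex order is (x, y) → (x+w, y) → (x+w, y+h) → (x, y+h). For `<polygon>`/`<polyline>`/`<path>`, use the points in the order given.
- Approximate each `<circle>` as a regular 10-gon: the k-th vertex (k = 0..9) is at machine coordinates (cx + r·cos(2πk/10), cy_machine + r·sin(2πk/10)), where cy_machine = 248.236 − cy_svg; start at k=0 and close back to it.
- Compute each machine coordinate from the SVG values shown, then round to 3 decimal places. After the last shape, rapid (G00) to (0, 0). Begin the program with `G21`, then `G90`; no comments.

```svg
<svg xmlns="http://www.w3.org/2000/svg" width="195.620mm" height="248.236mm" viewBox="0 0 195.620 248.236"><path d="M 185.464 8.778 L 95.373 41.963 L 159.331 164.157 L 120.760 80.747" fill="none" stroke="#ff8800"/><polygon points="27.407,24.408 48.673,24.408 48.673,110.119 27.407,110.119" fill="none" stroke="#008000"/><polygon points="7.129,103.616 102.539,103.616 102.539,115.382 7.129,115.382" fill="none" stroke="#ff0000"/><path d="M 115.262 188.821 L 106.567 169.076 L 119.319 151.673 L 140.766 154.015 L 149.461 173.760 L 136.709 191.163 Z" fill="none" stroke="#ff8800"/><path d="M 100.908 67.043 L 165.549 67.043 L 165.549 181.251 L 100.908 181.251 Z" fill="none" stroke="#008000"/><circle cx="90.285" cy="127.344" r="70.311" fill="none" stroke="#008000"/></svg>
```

G21
G90
G00 X185.464 Y239.458
M3 S551
G01 X95.373 Y206.273 F1962
G01 X159.331 Y84.079
G01 X120.760 Y167.489
M5
G00 X27.407 Y223.828
M3 S118
G01 X48.673 Y223.828 F3219
G01 X48.673 Y138.117
G01 X27.407 Y138.117
G01 X27.407 Y223.828
M5
G00 X7.129 Y144.620
M3 S949
G01 X102.539 Y144.620 F1024
G01 X102.539 Y132.854
G01 X7.129 Y132.854
G01 X7.129 Y144.620
M5
G00 X115.262 Y59.415
M3 S551
G01 X106.567 Y79.160 F1962
G01 X119.319 Y96.563
G01 X140.766 Y94.221
G01 X149.461 Y74.476
G01 X136.709 Y57.073
G01 X115.262 Y59.415
M5
G00 X100.908 Y181.193
M3 S118
G01 X165.549 Y181.193 F3219
G01 X165.549 Y66.985
G01 X100.908 Y66.985
G01 X100.908 Y181.193
M5
G00 X160.596 Y120.892
M3 S118
G01 X147.168 Y162.220 F3219
G01 X112.012 Y187.762
G01 X68.558 Y187.762
G01 X33.402 Y162.220
G01 X19.974 Y120.892
G01 X33.402 Y79.564
G01 X68.558 Y54.022
G01 X112.012 Y54.022
G01 X147.168 Y79.564
G01 X160.596 Y120.892
M5
G00 X0.000 Y0.000

viewBox `0 0 195.620 248.236` with mm width/height → 1 unit = 1 mm. Flip: y_m = 248.236 − y_svg.

**Shape 1** — `<path>` open polyline, stroke `#ff8800` → score (S551, F1962). Machine vertices: (185.464,239.458) → (95.373,206.273) → (159.331,84.079) → (120.760,167.489). Open path.

**Shape 2** — `<polygon>` rectangle, stroke `#008000` → engrave (S118, F3219). Machine vertices: (27.407,223.828) → (48.673,223.828) → (48.673,138.117) → (27.407,138.117) → (27.407,223.828). Closed: final G1 returns to the first vertex.

**Shape 3** — `<polygon>` rectangle, stroke `#ff0000` → cut (S949, F1024). Machine vertices: (7.129,144.620) → (102.539,144.620) → (102.539,132.854) → (7.129,132.854) → (7.129,144.620). Closed: final G1 returns to the first vertex.

**Shape 4** — `<path>` regular polygon, stroke `#ff8800` → score (S551, F1962). Machine vertices: (115.262,59.415) → (106.567,79.160) → (119.319,96.563) → (140.766,94.221) → (149.461,74.476) → (136.709,57.073) → (115.262,59.415). Closed: final G1 returns to the first vertex.

**Shape 5** — `<path>` rectangle, stroke `#008000` → engrave (S118, F3219). Machine vertices: (100.908,181.193) → (165.549,181.193) → (165.549,66.985) → (100.908,66.985) → (100.908,181.193). Closed: final G1 returns to the first vertex.

**Shape 6** — `<circle>` circle, stroke `#008000` → engrave (S118, F3219). Machine vertices: (160.596,120.892) → (147.168,162.220) → (112.012,187.762) → (68.558,187.762) → (33.402,162.220) → (19.974,120.892) → (33.402,79.564) → (68.558,54.022) → (112.012,54.022) → (147.168,79.564) → (160.596,120.892). Closed: final G1 returns to the first vertex.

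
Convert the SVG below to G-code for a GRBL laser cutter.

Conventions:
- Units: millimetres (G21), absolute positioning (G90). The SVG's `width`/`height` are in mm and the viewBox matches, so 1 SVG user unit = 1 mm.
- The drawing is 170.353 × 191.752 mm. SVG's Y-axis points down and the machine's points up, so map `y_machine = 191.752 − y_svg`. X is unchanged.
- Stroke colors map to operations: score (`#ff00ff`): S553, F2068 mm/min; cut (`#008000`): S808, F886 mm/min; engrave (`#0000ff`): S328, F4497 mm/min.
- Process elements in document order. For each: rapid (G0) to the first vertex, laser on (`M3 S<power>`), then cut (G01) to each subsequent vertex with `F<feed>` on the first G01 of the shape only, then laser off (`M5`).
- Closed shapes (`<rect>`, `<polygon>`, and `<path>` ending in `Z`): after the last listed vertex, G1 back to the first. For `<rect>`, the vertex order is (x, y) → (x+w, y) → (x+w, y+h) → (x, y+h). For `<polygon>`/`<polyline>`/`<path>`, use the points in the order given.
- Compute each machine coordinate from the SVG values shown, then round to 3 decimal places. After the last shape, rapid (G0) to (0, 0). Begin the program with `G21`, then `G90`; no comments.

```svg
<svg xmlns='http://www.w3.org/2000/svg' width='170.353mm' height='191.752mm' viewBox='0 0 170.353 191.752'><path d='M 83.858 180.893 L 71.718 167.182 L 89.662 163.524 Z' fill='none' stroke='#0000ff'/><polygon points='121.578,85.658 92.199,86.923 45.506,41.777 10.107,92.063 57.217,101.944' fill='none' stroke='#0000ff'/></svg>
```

1 u = 1 mm; y_m = 191.752 − y.

[1] `<path>` regular polygon, #0000ff→engrave S328 F4497: (83.858,10.859) → (71.718,24.570) → (89.662,28.228) → (83.858,10.859) (closed)

[2] `<polygon>` closed polygon, #0000ff→engrave S328 F4497: (121.578,106.094) → (92.199,104.829) → (45.506,149.975) → (10.107,99.689) → (57.217,89.808) → (121.578,106.094) (closed)

G21
G90
G0 X83.858 Y10.859
M3 S328
G01 X71.718 Y24.570 F4497
G01 X89.662 Y28.228
G01 X83.858 Y10.859
M5
G0 X121.578 Y106.094
M3 S328
G01 X92.199 Y104.829 F4497
G01 X45.506 Y149.975
G01 X10.107 Y99.689
G01 X57.217 Y89.808
G01 X121.578 Y106.094
M5
G0 X0.000 Y0.000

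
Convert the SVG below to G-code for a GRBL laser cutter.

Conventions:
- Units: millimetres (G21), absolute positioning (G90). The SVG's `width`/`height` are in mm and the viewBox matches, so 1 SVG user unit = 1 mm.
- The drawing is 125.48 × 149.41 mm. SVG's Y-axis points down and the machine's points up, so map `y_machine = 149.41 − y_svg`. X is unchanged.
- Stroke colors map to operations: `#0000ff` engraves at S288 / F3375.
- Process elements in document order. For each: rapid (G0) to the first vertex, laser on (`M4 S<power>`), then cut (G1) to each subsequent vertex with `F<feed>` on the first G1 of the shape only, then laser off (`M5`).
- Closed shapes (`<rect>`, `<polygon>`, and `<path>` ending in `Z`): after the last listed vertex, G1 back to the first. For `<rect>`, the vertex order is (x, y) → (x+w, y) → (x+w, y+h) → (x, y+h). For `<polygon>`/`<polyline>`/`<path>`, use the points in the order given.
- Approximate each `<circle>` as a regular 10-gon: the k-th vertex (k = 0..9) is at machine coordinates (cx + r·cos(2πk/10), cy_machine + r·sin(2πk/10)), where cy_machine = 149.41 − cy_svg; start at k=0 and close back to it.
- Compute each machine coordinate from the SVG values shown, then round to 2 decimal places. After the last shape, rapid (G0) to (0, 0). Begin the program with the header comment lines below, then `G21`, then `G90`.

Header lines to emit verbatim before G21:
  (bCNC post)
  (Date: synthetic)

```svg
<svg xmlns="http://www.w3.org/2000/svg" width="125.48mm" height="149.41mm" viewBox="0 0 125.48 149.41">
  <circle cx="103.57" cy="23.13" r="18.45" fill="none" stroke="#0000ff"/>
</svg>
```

Since the viewBox matches the mm dimensions, user units are millimetres directly. The only transform is the Y-flip y_m = 149.41 − y_svg.

Shape 1 is a circle drawn with `<circle>`. Its stroke #0000ff means engrave at S288, F3375. After flipping Y the toolpath is (122.02,126.28) → (118.50,137.12) → (109.27,143.83) → (97.87,143.83) → (88.64,137.12) → (85.12,126.28) → (88.64,115.44) → (97.87,108.73) → (109.27,108.73) → (118.50,115.44) → (122.02,126.28), returning to the start.

(bCNC post)
(Date: synthetic)
G21
G90
G0 X122.02 Y126.28
M4 S288
G1 X118.50 Y137.12 F3375
G1 X109.27 Y143.83
G1 X97.87 Y143.83
G1 X88.64 Y137.12
G1 X85.12 Y126.28
G1 X88.64 Y115.44
G1 X97.87 Y108.73
G1 X109.27 Y108.73
G1 X118.50 Y115.44
G1 X122.02 Y126.28
M5
G0 X0.00 Y0.00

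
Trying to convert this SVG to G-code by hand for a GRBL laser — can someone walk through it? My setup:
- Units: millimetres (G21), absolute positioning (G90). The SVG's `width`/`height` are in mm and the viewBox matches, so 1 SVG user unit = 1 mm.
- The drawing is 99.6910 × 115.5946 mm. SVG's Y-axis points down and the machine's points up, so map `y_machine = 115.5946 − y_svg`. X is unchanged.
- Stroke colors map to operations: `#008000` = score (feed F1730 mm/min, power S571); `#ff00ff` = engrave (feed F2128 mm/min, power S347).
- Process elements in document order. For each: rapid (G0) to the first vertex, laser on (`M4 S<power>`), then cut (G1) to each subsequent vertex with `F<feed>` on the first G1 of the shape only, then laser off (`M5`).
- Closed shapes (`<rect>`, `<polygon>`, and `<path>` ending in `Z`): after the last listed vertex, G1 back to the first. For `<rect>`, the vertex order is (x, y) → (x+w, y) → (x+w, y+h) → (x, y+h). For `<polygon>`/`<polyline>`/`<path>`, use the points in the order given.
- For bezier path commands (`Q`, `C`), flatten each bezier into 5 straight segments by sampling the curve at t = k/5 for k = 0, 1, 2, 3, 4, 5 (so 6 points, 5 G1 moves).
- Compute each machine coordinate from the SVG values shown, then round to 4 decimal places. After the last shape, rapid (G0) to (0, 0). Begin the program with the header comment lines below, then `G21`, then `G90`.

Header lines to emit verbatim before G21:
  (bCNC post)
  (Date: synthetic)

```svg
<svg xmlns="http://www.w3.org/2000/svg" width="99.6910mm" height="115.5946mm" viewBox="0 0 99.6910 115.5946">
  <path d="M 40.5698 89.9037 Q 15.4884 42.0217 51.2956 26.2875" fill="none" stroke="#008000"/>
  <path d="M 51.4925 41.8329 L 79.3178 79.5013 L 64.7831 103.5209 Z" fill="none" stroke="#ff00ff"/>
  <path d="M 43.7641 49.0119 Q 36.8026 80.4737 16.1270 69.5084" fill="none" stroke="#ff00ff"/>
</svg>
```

(bCNC post)
(Date: synthetic)
G21
G90
G0 X40.5698 Y25.6909
M4 S571
G1 X32.9728 Y43.5578 F1730
G1 X30.2469 Y58.8529
G1 X32.3920 Y71.5761
G1 X39.4083 Y81.7275
G1 X51.2956 Y89.3071
M5
G0 X51.4925 Y73.7617
M4 S347
G1 X79.3178 Y36.0933 F2128
G1 X64.7831 Y12.0737
G1 X51.4925 Y73.7617
M5
G0 X43.7641 Y66.5827
M4 S347
G1 X40.4309 Y55.6951 F2128
G1 X36.0006 Y48.2016
G1 X30.4732 Y44.1023
G1 X23.8487 Y43.3972
G1 X16.1270 Y46.0862
M5
G0 X0.0000 Y0.0000

Since the viewBox matches the mm dimensions, user units are millimetres directly. The only transform is the Y-flip y_m = 115.5946 − y_svg.

Shape 1 is a quadratic bezier drawn with `<path>`. Its stroke #008000 means score at S571, F1730. After flipping Y the toolpath is (40.5698,25.6909) → (32.9728,43.5578) → (30.2469,58.8529) → (32.3920,71.5761) → (39.4083,81.7275) → (51.2956,89.3071).

Shape 2 is a closed polygon drawn with `<path>`. Its stroke #ff00ff means engrave at S347, F2128. After flipping Y the toolpath is (51.4925,73.7617) → (79.3178,36.0933) → (64.7831,12.0737) → (51.4925,73.7617), returning to the start.

Shape 3 is a quadratic bezier drawn with `<path>`. Its stroke #ff00ff means engrave at S347, F2128. After flipping Y the toolpath is (43.7641,66.5827) → (40.4309,55.6951) → (36.0006,48.2016) → (30.4732,44.1023) → (23.8487,43.3972) → (16.1270,46.0862).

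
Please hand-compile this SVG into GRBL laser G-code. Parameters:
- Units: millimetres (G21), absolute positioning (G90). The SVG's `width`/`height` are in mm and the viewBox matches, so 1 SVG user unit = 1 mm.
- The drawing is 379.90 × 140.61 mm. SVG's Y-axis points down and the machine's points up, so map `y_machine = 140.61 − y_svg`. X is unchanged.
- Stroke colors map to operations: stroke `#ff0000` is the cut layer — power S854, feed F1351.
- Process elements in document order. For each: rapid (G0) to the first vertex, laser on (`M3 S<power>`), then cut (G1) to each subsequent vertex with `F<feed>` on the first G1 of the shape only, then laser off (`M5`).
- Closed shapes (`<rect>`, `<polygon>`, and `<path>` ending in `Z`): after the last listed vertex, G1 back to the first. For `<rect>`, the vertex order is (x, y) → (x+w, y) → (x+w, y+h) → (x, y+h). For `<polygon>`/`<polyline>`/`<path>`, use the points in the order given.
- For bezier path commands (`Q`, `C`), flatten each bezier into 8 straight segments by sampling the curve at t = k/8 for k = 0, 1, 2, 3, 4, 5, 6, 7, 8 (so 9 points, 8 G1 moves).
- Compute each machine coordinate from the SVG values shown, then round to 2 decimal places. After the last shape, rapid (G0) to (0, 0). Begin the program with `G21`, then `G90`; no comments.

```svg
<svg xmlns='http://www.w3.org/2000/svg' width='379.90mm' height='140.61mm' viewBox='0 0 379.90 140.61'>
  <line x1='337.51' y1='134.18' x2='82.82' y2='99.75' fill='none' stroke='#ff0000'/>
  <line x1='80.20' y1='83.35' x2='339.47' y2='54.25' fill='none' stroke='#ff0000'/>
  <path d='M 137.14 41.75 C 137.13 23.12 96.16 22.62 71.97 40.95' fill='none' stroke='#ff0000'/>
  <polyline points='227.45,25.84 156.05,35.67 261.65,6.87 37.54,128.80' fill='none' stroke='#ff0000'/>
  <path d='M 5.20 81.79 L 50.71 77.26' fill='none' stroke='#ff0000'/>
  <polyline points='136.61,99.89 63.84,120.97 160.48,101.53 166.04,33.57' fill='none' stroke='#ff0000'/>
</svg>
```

G21
G90
G0 X337.51 Y6.43
M3 S854
G1 X82.82 Y40.86 F1351
M5
G0 X80.20 Y57.26
M3 S854
G1 X339.47 Y86.36 F1351
M5
G0 X137.14 Y98.86
M3 S854
G1 X135.33 Y105.00 F1351
G1 X130.35 Y109.42
G1 X122.89 Y112.13
G1 X113.62 Y113.12
G1 X103.22 Y112.37
G1 X92.36 Y109.89
G1 X81.72 Y105.65
G1 X71.97 Y99.66
M5
G0 X227.45 Y114.77
M3 S854
G1 X156.05 Y104.94 F1351
G1 X261.65 Y133.74
G1 X37.54 Y11.81
M5
G0 X5.20 Y58.82
M3 S854
G1 X50.71 Y63.35 F1351
M5
G0 X136.61 Y40.72
M3 S854
G1 X63.84 Y19.64 F1351
G1 X160.48 Y39.08
G1 X166.04 Y107.04
M5
G0 X0.00 Y0.00

Since the viewBox matches the mm dimensions, user units are millimetres directly. The only transform is the Y-flip y_m = 140.61 − y_svg.

Shape 1 is a line segment drawn with `<line>`. Its stroke #ff0000 means cut at S854, F1351. After flipping Y the toolpath is (337.51,6.43) → (82.82,40.86).

Shape 2 is a line segment drawn with `<line>`. Its stroke #ff0000 means cut at S854, F1351. After flipping Y the toolpath is (80.20,57.26) → (339.47,86.36).

Shape 3 is a cubic bezier drawn with `<path>`. Its stroke #ff0000 means cut at S854, F1351. After flipping Y the toolpath is (137.14,98.86) → (135.33,105.00) → (130.35,109.42) → (122.89,112.13) → (113.62,113.12) → (103.22,112.37) → (92.36,109.89) → (81.72,105.65) → (71.97,99.66).

Shape 4 is a open polyline drawn with `<polyline>`. Its stroke #ff0000 means cut at S854, F1351. After flipping Y the toolpath is (227.45,114.77) → (156.05,104.94) → (261.65,133.74) → (37.54,11.81).

Shape 5 is a line segment drawn with `<path>`. Its stroke #ff0000 means cut at S854, F1351. After flipping Y the toolpath is (5.20,58.82) → (50.71,63.35).

Shape 6 is a open polyline drawn with `<polyline>`. Its stroke #ff0000 means cut at S854, F1351. After flipping Y the toolpath is (136.61,40.72) → (63.84,19.64) → (160.48,39.08) → (166.04,107.04).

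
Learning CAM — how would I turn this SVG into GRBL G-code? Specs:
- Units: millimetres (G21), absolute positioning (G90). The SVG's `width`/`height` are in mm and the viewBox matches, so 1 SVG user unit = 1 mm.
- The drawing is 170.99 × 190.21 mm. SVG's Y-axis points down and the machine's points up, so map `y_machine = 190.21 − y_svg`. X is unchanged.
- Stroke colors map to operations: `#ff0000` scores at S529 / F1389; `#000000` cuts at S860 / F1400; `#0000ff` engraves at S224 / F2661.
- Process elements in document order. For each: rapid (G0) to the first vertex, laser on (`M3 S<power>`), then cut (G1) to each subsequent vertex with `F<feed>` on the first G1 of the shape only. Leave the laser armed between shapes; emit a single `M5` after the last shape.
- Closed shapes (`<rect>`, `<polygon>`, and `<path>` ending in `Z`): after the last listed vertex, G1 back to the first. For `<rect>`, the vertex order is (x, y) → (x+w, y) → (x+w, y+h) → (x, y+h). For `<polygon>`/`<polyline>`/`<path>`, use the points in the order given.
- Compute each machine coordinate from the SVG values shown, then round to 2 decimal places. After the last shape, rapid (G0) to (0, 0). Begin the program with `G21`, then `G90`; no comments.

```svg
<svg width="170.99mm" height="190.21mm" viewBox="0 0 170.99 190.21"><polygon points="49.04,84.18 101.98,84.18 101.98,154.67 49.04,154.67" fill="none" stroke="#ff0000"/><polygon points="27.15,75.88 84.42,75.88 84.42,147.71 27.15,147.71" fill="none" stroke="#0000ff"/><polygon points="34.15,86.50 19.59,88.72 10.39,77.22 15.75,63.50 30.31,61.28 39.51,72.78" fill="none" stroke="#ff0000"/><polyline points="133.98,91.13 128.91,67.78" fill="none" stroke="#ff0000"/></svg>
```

viewBox `0 0 170.99 190.21` with mm width/height → 1 unit = 1 mm. Flip: y_m = 190.21 − y_svg.

**Shape 1** — `<polygon>` rectangle, stroke `#ff0000` → score (S529, F1389). Machine vertices: (49.04,106.03) → (101.98,106.03) → (101.98,35.54) → (49.04,35.54) → (49.04,106.03). Closed: final G1 returns to the first vertex.

**Shape 2** — `<polygon>` rectangle, stroke `#0000ff` → engrave (S224, F2661). Machine vertices: (27.15,114.33) → (84.42,114.33) → (84.42,42.50) → (27.15,42.50) → (27.15,114.33). Closed: final G1 returns to the first vertex.

**Shape 3** — `<polygon>` regular polygon, stroke `#ff0000` → score (S529, F1389). Machine vertices: (34.15,103.71) → (19.59,101.49) → (10.39,112.99) → (15.75,126.71) → (30.31,128.93) → (39.51,117.43) → (34.15,103.71). Closed: final G1 returns to the first vertex.

**Shape 4** — `<polyline>` line segment, stroke `#ff0000` → score (S529, F1389). Machine vertices: (133.98,99.08) → (128.91,122.43). Open path.

G21
G90
G0 X49.04 Y106.03
M3 S529
G1 X101.98 Y106.03 F1389
G1 X101.98 Y35.54
G1 X49.04 Y35.54
G1 X49.04 Y106.03
G0 X27.15 Y114.33
M3 S224
G1 X84.42 Y114.33 F2661
G1 X84.42 Y42.50
G1 X27.15 Y42.50
G1 X27.15 Y114.33
G0 X34.15 Y103.71
M3 S529
G1 X19.59 Y101.49 F1389
G1 X10.39 Y112.99
G1 X15.75 Y126.71
G1 X30.31 Y128.93
G1 X39.51 Y117.43
G1 X34.15 Y103.71
G0 X133.98 Y99.08
M3 S529
G1 X128.91 Y122.43 F1389
M5
G0 X0.00 Y0.00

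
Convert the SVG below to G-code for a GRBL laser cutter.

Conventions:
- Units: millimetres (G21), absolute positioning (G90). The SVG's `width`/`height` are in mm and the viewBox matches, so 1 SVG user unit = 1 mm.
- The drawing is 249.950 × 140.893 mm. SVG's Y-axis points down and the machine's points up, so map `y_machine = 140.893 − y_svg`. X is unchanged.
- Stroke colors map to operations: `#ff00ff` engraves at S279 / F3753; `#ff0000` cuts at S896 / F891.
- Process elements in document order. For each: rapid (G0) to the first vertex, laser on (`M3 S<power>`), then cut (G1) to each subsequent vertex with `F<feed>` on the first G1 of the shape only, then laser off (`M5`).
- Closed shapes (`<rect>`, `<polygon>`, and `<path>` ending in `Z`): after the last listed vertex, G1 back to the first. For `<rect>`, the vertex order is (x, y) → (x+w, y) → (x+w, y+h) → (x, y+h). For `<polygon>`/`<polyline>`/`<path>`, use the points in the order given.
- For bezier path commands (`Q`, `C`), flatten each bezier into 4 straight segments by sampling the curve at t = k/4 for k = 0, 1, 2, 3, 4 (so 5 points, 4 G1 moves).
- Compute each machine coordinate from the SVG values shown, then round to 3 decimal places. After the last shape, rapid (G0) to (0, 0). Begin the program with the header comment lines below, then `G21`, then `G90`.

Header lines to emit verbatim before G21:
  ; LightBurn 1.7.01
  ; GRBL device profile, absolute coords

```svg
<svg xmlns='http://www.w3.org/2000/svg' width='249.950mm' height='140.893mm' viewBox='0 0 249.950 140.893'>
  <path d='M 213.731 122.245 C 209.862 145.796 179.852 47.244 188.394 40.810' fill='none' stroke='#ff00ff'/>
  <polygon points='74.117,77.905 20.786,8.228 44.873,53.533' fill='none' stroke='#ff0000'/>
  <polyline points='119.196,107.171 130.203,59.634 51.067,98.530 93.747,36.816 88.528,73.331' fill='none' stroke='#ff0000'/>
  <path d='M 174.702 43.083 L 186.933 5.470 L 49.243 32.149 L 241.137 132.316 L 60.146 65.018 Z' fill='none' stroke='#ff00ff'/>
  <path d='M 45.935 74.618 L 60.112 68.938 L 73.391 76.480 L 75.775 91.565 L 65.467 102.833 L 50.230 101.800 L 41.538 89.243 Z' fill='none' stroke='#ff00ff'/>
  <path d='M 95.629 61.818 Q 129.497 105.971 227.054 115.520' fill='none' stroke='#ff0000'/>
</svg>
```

; LightBurn 1.7.01
; GRBL device profile, absolute coords
G21
G90
G0 X213.731 Y18.648
M3 S279
G1 X206.939 Y20.532 F3753
G1 X196.408 Y48.121
G1 X188.205 Y81.333
G1 X188.394 Y100.083
M5
G0 X74.117 Y62.988
M3 S896
G1 X20.786 Y132.665 F891
G1 X44.873 Y87.360
G1 X74.117 Y62.988
M5
G0 X119.196 Y33.722
M3 S896
G1 X130.203 Y81.259 F891
G1 X51.067 Y42.363
G1 X93.747 Y104.077
G1 X88.528 Y67.562
M5
G0 X174.702 Y97.810
M3 S279
G1 X186.933 Y135.423 F3753
G1 X49.243 Y108.744
G1 X241.137 Y8.577
G1 X60.146 Y75.875
G1 X174.702 Y97.810
M5
G0 X45.935 Y66.275
M3 S279
G1 X60.112 Y71.955 F3753
G1 X73.391 Y64.413
G1 X75.775 Y49.328
G1 X65.467 Y38.060
G1 X50.230 Y39.093
G1 X41.538 Y51.650
G1 X45.935 Y66.275
M5
G0 X95.629 Y79.075
M3 S896
G1 X116.544 Y59.161 F891
G1 X145.419 Y43.573
G1 X182.256 Y32.310
G1 X227.054 Y25.373
M5
G0 X0.000 Y0.000

1 u = 1 mm; y_m = 140.893 − y.

[1] `<path>` cubic bezier, #ff00ff→engrave S279 F3753: (213.731,18.648) → (206.939,20.532) → (196.408,48.121) → (188.205,81.333) → (188.394,100.083)

[2] `<polygon>` closed polygon, #ff0000→cut S896 F891: (74.117,62.988) → (20.786,132.665) → (44.873,87.360) → (74.117,62.988) (closed)

[3] `<polyline>` open polyline, #ff0000→cut S896 F891: (119.196,33.722) → (130.203,81.259) → (51.067,42.363) → (93.747,104.077) → (88.528,67.562)

[4] `<path>` closed polygon, #ff00ff→engrave S279 F3753: (174.702,97.810) → (186.933,135.423) → (49.243,108.744) → (241.137,8.577) → (60.146,75.875) → (174.702,97.810) (closed)

[5] `<path>` regular polygon, #ff00ff→engrave S279 F3753: (45.935,66.275) → (60.112,71.955) → (73.391,64.413) → (75.775,49.328) → (65.467,38.060) → (50.230,39.093) → (41.538,51.650) → (45.935,66.275) (closed)

[6] `<path>` quadratic bezier, #ff0000→cut S896 F891: (95.629,79.075) → (116.544,59.161) → (145.419,43.573) → (182.256,32.310) → (227.054,25.373)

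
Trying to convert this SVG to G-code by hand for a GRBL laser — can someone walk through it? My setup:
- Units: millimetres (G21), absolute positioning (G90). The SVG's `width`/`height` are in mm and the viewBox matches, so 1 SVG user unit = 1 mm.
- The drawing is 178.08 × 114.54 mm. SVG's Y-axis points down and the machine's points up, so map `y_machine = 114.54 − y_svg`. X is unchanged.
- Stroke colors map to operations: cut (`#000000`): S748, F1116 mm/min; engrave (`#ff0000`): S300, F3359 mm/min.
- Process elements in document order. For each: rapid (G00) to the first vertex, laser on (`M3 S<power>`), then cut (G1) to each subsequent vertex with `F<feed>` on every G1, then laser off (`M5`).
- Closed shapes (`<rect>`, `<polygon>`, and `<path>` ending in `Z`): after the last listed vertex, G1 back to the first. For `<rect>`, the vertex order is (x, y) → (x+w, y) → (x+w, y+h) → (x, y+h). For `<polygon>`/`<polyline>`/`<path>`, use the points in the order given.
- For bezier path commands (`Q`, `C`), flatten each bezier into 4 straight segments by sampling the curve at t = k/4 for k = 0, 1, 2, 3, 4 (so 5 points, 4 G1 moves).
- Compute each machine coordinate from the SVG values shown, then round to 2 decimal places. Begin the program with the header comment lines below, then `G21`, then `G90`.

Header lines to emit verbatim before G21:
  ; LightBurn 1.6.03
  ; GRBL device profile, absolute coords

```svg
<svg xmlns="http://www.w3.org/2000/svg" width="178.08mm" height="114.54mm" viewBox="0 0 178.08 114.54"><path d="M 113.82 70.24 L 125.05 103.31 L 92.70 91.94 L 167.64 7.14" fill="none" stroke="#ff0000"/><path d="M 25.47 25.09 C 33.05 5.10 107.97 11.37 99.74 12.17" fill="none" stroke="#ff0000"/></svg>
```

; LightBurn 1.6.03
; GRBL device profile, absolute coords
G21
G90
G00 X113.82 Y44.30
M3 S300
G1 X125.05 Y11.23 F3359
G1 X92.70 Y22.60 F3359
G1 X167.64 Y107.40 F3359
M5
G00 X25.47 Y89.45
M3 S300
G1 X41.43 Y100.01 F3359
G1 X68.53 Y103.71 F3359
G1 X92.67 Y103.50 F3359
G1 X99.74 Y102.37 F3359
M5

Since the viewBox matches the mm dimensions, user units are millimetres directly. The only transform is the Y-flip y_m = 114.54 − y_svg.

Shape 1 is a open polyline drawn with `<path>`. Its stroke #ff0000 means engrave at S300, F3359. After flipping Y the toolpath is (113.82,44.30) → (125.05,11.23) → (92.70,22.60) → (167.64,107.40).

Shape 2 is a cubic bezier drawn with `<path>`. Its stroke #ff0000 means engrave at S300, F3359. After flipping Y the toolpath is (25.47,89.45) → (41.43,100.01) → (68.53,103.71) → (92.67,103.50) → (99.74,102.37).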